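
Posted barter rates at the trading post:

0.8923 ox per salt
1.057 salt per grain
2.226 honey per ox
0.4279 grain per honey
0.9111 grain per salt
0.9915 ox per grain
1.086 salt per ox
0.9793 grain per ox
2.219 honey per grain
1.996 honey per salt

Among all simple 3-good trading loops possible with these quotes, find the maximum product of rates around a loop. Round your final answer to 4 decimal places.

0.9810

grain→ox→salt→grain: 0.9915 × 1.086 × 0.9111 = 0.98104
grain→ox→honey→grain: 0.9915 × 2.226 × 0.4279 = 0.94441
grain→salt→ox→grain: 1.057 × 0.8923 × 0.9793 = 0.92364
grain→salt→honey→grain: 1.057 × 1.996 × 0.4279 = 0.90277
Maximum is grain→ox→salt→grain at 0.9810; no arbitrage — every cycle loses value.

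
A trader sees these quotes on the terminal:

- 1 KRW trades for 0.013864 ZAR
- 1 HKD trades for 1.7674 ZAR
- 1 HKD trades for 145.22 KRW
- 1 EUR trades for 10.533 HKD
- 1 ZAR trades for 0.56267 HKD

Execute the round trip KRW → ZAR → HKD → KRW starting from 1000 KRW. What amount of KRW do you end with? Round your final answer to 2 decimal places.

1132.84

1000 KRW × 0.013864 = 13.864 ZAR
13.864 ZAR × 0.56267 = 7.80085688 HKD
7.80085688 HKD × 145.22 = 1132.8404361136 KRW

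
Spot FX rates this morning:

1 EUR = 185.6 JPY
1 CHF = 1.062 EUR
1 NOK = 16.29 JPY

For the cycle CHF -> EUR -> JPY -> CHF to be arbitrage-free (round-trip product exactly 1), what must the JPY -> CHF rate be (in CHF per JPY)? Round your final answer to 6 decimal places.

Known legs of the cycle: 1.062 × 185.6 = 197.1072
For no arbitrage the full-cycle product must be 1, so the missing rate is 1 / 197.1072 ≈ 0.00507338.

0.005073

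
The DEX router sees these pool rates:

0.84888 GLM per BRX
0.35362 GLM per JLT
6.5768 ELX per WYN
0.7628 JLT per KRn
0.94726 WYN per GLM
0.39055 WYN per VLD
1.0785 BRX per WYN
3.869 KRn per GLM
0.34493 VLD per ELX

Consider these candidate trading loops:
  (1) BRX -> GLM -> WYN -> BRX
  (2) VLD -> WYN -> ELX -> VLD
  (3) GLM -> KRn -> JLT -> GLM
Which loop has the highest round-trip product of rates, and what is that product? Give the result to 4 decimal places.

(1) 0.84888 × 0.94726 × 1.0785 = 0.86723
(2) 0.39055 × 6.5768 × 0.34493 = 0.88598
(3) 3.869 × 0.7628 × 0.35362 = 1.04363
Highest is cycle (3) at 1.0436 (>1, arbitrage).

1.0436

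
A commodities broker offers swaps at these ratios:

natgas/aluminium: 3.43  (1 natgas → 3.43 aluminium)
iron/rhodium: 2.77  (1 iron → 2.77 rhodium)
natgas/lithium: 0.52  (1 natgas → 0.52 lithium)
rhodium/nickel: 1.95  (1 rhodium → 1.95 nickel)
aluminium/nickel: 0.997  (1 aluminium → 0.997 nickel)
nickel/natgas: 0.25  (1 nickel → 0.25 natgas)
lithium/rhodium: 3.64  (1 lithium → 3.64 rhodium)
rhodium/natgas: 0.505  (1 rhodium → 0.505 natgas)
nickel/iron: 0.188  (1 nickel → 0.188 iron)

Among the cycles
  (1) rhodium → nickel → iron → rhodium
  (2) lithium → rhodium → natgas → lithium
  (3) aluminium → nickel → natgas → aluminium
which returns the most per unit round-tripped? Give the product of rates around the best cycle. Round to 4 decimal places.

(1) 1.95 × 0.188 × 2.77 = 1.01548
(2) 3.64 × 0.505 × 0.52 = 0.95586
(3) 0.997 × 0.25 × 3.43 = 0.85493
Highest is cycle (1) at 1.0155 (>1, arbitrage).

1.0155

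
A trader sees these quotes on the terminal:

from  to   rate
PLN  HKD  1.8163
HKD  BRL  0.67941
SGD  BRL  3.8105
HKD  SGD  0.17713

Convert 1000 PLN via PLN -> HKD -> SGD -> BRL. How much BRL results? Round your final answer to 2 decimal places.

1000 PLN × 1.8163 = 1816.3 HKD
1816.3 HKD × 0.17713 = 321.721219 SGD
321.721219 SGD × 3.8105 = 1225.9187049995 BRL

1225.92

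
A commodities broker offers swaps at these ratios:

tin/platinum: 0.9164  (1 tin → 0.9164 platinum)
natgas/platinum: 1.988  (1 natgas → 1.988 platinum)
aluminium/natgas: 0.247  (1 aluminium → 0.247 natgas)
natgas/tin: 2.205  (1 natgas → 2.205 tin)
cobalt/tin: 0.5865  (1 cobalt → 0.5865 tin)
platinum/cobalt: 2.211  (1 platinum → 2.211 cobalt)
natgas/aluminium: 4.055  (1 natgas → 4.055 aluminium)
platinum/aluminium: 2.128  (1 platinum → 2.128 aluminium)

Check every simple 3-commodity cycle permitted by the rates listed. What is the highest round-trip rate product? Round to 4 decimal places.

1.1883

cobalt→tin→platinum→cobalt: 0.5865 × 0.9164 × 2.211 = 1.18834
natgas→platinum→aluminium→natgas: 1.988 × 2.128 × 0.247 = 1.04492
Maximum is cobalt→tin→platinum→cobalt at 1.1883; arbitrage exists.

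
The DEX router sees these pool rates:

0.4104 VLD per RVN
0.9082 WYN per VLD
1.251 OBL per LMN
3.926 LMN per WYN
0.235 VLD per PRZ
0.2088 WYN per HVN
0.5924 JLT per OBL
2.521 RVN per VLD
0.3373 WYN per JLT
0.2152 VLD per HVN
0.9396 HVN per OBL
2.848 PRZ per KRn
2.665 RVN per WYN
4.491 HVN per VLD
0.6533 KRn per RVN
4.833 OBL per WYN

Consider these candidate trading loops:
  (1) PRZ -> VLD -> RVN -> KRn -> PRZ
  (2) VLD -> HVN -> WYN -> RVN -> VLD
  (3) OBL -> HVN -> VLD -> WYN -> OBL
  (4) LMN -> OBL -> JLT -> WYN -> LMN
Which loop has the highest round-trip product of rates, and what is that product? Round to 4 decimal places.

(1) 0.235 × 2.521 × 0.6533 × 2.848 = 1.10228
(2) 4.491 × 0.2088 × 2.665 × 0.4104 = 1.02560
(3) 0.9396 × 0.2152 × 0.9082 × 4.833 = 0.88753
(4) 1.251 × 0.5924 × 0.3373 × 3.926 = 0.98138
Highest is cycle (1) at 1.1023 (>1, arbitrage).

1.1023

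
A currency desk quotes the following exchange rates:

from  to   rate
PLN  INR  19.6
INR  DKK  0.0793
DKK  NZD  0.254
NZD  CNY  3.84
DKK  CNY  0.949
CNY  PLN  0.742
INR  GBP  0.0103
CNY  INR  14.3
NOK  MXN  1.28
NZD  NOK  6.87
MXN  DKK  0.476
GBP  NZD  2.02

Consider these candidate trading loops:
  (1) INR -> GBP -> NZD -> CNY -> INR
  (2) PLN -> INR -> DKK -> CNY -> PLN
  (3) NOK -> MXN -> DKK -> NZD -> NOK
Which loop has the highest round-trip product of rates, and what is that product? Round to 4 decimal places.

1.1425

(1) 0.0103 × 2.02 × 3.84 × 14.3 = 1.14250
(2) 19.6 × 0.0793 × 0.949 × 0.742 = 1.09446
(3) 1.28 × 0.476 × 0.254 × 6.87 = 1.06318
Highest is cycle (1) at 1.1425 (>1, arbitrage).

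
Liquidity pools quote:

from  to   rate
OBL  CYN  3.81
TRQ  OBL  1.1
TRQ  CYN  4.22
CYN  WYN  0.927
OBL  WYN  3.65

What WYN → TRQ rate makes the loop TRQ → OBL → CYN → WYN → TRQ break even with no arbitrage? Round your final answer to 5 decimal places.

Known legs of the cycle: 1.1 × 3.81 × 0.927 = 3.885057
For no arbitrage the full-cycle product must be 1, so the missing rate is 1 / 3.885057 ≈ 0.2573965.

0.25740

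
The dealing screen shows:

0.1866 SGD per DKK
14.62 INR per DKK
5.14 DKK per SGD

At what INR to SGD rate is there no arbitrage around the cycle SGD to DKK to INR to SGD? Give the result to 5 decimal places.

0.01331

Known legs of the cycle: 5.14 × 14.62 = 75.1468
For no arbitrage the full-cycle product must be 1, so the missing rate is 1 / 75.1468 ≈ 0.0133073.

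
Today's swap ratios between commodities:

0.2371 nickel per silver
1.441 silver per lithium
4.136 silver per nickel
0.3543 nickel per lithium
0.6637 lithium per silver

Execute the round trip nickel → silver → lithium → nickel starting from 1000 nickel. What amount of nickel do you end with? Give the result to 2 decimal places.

972.58

1000 nickel × 4.136 = 4136 silver
4136 silver × 0.6637 = 2745.0632 lithium
2745.0632 lithium × 0.3543 = 972.57589176 nickel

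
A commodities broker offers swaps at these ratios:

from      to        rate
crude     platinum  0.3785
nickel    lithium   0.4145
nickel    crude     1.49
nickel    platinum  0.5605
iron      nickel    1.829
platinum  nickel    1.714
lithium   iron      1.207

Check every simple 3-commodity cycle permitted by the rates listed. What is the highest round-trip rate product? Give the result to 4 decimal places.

0.9666

nickel→crude→platinum→nickel: 1.49 × 0.3785 × 1.714 = 0.96664
nickel→lithium→iron→nickel: 0.4145 × 1.207 × 1.829 = 0.91505
Maximum is nickel→crude→platinum→nickel at 0.9666; no arbitrage — every cycle loses value.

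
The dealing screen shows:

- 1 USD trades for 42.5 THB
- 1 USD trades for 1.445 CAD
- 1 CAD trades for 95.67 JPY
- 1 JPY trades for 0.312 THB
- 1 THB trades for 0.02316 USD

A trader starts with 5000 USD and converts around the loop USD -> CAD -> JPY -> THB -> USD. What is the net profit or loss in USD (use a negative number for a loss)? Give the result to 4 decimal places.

-5.3303

5000 USD × 1.445 = 7225 CAD
7225 CAD × 95.67 = 691215.75 JPY
691215.75 JPY × 0.312 = 215659.314 THB
215659.314 THB × 0.02316 = 4994.66971224 USD
Net change: 4994.66971224 − 5000 = -5.33028776 USD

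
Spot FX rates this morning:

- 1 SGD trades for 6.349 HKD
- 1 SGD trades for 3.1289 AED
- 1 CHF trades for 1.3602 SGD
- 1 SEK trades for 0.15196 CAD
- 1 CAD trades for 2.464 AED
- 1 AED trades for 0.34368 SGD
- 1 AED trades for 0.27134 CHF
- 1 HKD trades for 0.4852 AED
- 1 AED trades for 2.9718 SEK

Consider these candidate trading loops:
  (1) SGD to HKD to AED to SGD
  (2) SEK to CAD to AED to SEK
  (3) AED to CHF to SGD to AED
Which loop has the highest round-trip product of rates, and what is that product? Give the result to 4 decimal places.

(1) 6.349 × 0.4852 × 0.34368 = 1.05872
(2) 0.15196 × 2.464 × 2.9718 = 1.11273
(3) 0.27134 × 1.3602 × 3.1289 = 1.15480
Highest is cycle (3) at 1.1548 (>1, arbitrage).

1.1548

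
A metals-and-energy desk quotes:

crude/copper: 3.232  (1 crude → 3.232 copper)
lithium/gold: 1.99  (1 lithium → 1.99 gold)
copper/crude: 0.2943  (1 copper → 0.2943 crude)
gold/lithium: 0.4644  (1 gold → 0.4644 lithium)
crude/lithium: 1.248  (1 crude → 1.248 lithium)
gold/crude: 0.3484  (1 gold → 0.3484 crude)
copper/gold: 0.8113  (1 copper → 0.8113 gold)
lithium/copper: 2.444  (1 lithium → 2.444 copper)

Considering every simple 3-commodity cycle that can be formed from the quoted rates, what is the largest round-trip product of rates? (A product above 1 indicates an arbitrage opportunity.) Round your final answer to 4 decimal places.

lithium→copper→gold→lithium: 2.444 × 0.8113 × 0.4644 = 0.92082
crude→copper→gold→crude: 3.232 × 0.8113 × 0.3484 = 0.91355
lithium→copper→crude→lithium: 2.444 × 0.2943 × 1.248 = 0.89765
lithium→gold→crude→lithium: 1.99 × 0.3484 × 1.248 = 0.86526
Maximum is lithium→copper→gold→lithium at 0.9208; no arbitrage — every cycle loses value.

0.9208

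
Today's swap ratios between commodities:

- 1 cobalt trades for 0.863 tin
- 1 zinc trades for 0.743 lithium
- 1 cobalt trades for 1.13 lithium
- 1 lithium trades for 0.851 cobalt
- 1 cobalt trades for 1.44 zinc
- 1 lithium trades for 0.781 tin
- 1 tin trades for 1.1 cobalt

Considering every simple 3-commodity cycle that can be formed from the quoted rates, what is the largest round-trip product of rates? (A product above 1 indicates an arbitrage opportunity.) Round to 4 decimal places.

0.9708

cobalt→lithium→tin→cobalt: 1.13 × 0.781 × 1.1 = 0.97078
zinc→lithium→cobalt→zinc: 0.743 × 0.851 × 1.44 = 0.91050
Maximum is cobalt→lithium→tin→cobalt at 0.9708; no arbitrage — every cycle loses value.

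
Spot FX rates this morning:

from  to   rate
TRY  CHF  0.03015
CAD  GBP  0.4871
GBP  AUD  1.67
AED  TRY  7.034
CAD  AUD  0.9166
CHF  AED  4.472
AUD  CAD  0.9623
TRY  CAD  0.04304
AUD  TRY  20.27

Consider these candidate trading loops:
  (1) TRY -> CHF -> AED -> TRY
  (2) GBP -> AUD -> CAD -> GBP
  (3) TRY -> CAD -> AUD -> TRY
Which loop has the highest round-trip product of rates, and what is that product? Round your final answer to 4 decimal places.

(1) 0.03015 × 4.472 × 7.034 = 0.94840
(2) 1.67 × 0.9623 × 0.4871 = 0.78279
(3) 0.04304 × 0.9166 × 20.27 = 0.79966
Highest is cycle (1) at 0.9484 (≤1, no arbitrage).

0.9484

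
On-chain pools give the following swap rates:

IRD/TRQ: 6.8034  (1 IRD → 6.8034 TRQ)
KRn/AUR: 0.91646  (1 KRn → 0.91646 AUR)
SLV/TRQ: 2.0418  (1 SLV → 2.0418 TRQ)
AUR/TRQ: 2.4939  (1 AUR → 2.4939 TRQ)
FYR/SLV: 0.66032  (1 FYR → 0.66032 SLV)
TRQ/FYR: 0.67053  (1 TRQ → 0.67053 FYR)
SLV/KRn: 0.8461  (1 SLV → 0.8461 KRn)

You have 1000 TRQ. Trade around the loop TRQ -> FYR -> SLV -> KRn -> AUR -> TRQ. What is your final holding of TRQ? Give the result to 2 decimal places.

1000 TRQ × 0.67053 = 670.53 FYR
670.53 FYR × 0.66032 = 442.7643696 SLV
442.7643696 SLV × 0.8461 = 374.62293311856 KRn
374.62293311856 KRn × 0.91646 = 343.3269332858354976 AUR
343.3269332858354976 AUR × 2.4939 = 856.22303892154514746464 TRQ

856.22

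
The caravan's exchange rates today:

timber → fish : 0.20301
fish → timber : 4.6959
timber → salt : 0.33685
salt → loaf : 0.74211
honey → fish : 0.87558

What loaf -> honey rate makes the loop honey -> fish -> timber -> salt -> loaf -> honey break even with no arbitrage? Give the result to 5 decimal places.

Known legs of the cycle: 0.87558 × 4.6959 × 0.33685 × 0.74211 = 1.027825784259255927
For no arbitrage the full-cycle product must be 1, so the missing rate is 1 / 1.027825784259255927 ≈ 0.9729275.

0.97293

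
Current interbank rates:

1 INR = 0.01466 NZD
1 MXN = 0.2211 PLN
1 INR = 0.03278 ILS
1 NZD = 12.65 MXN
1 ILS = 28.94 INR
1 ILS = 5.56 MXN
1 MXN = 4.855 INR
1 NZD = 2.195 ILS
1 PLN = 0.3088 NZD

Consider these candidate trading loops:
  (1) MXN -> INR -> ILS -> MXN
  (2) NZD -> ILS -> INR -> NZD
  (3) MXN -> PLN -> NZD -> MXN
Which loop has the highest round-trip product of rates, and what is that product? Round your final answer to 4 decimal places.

(1) 4.855 × 0.03278 × 5.56 = 0.88486
(2) 2.195 × 28.94 × 0.01466 = 0.93125
(3) 0.2211 × 0.3088 × 12.65 = 0.86369
Highest is cycle (2) at 0.9313 (≤1, no arbitrage).

0.9313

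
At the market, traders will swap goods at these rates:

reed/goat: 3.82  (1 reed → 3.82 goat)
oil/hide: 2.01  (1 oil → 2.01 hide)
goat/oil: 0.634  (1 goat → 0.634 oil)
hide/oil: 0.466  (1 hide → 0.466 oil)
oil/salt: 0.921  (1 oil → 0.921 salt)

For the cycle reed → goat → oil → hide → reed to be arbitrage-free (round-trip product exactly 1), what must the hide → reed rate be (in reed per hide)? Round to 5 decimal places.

Known legs of the cycle: 3.82 × 0.634 × 2.01 = 4.8679788
For no arbitrage the full-cycle product must be 1, so the missing rate is 1 / 4.8679788 ≈ 0.2054241.

0.20542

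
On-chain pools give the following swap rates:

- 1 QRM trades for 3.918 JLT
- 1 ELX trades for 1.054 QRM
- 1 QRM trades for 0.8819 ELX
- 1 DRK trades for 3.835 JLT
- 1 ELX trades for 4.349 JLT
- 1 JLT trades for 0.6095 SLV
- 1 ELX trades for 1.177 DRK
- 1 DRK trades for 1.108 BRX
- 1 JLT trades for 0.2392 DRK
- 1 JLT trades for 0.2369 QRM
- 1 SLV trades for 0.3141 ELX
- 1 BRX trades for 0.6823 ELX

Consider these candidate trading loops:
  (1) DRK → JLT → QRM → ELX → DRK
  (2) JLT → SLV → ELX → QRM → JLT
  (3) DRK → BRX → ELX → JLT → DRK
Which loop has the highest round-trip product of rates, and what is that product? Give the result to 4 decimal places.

0.9430

(1) 3.835 × 0.2369 × 0.8819 × 1.177 = 0.94303
(2) 0.6095 × 0.3141 × 1.054 × 3.918 = 0.79058
(3) 1.108 × 0.6823 × 4.349 × 0.2392 = 0.78644
Highest is cycle (1) at 0.9430 (≤1, no arbitrage).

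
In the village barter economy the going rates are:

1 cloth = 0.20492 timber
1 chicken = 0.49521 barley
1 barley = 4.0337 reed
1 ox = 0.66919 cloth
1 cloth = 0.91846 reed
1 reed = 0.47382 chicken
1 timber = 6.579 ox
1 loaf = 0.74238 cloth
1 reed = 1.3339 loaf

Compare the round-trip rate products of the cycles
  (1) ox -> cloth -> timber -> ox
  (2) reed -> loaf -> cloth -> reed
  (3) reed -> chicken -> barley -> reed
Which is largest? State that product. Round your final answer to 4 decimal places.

(1) 0.66919 × 0.20492 × 6.579 = 0.90218
(2) 1.3339 × 0.74238 × 0.91846 = 0.90951
(3) 0.47382 × 0.49521 × 4.0337 = 0.94647
Highest is cycle (3) at 0.9465 (≤1, no arbitrage).

0.9465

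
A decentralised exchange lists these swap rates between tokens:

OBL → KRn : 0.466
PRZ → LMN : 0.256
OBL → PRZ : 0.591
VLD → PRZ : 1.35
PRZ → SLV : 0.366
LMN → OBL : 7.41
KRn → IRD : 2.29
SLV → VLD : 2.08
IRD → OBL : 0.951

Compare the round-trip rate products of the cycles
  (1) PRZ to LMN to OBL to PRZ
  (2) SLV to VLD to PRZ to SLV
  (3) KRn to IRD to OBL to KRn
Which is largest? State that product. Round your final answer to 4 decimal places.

(1) 0.256 × 7.41 × 0.591 = 1.12110
(2) 2.08 × 1.35 × 0.366 = 1.02773
(3) 2.29 × 0.951 × 0.466 = 1.01485
Highest is cycle (1) at 1.1211 (>1, arbitrage).

1.1211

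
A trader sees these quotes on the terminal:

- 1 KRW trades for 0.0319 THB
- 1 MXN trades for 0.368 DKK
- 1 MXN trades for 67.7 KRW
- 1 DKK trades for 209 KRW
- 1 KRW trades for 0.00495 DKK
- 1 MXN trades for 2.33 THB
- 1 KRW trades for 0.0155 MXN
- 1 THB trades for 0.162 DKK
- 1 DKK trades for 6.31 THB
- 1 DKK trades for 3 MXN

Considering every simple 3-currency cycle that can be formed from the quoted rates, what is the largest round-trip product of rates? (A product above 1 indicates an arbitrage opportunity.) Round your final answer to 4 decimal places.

1.1921

KRW→MXN→DKK→KRW: 0.0155 × 0.368 × 209 = 1.19214
DKK→MXN→THB→DKK: 3 × 2.33 × 0.162 = 1.13238
KRW→THB→DKK→KRW: 0.0319 × 0.162 × 209 = 1.08007
KRW→DKK→MXN→KRW: 0.00495 × 3 × 67.7 = 1.00535
Maximum is KRW→MXN→DKK→KRW at 1.1921; arbitrage exists.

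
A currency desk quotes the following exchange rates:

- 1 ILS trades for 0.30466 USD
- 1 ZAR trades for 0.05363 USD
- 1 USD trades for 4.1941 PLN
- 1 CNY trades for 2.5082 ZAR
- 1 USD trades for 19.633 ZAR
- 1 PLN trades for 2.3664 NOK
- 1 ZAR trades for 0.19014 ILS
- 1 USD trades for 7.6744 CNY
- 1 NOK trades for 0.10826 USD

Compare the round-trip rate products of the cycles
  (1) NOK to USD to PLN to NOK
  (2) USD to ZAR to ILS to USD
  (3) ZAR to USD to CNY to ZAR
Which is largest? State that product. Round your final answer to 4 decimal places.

(1) 0.10826 × 4.1941 × 2.3664 = 1.07447
(2) 19.633 × 0.19014 × 0.30466 = 1.13730
(3) 0.05363 × 7.6744 × 2.5082 = 1.03232
Highest is cycle (2) at 1.1373 (>1, arbitrage).

1.1373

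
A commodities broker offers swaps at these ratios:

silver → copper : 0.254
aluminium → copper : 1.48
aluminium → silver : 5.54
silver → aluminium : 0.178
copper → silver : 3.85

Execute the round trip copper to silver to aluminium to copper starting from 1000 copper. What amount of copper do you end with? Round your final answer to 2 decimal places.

1014.24

1000 copper × 3.85 = 3850 silver
3850 silver × 0.178 = 685.3 aluminium
685.3 aluminium × 1.48 = 1014.244 copper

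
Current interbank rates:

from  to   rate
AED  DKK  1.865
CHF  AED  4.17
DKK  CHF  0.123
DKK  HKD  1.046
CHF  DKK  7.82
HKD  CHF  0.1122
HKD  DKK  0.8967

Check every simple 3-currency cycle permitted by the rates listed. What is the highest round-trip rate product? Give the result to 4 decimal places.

CHF→AED→DKK→CHF: 4.17 × 1.865 × 0.123 = 0.95658
CHF→DKK→HKD→CHF: 7.82 × 1.046 × 0.1122 = 0.91776
Maximum is CHF→AED→DKK→CHF at 0.9566; no arbitrage — every cycle loses value.

0.9566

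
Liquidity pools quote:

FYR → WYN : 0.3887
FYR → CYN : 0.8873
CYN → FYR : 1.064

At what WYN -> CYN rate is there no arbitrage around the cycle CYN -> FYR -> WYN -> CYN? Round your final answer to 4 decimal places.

2.4179

Known legs of the cycle: 1.064 × 0.3887 = 0.4135768
For no arbitrage the full-cycle product must be 1, so the missing rate is 1 / 0.4135768 ≈ 2.417931.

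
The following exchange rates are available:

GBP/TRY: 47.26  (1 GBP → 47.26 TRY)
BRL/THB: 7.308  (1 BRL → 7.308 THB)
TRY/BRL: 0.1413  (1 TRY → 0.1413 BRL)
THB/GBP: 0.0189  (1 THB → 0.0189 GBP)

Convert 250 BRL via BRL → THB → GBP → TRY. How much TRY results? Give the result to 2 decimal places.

250 BRL × 7.308 = 1827 THB
1827 THB × 0.0189 = 34.5303 GBP
34.5303 GBP × 47.26 = 1631.901978 TRY

1631.90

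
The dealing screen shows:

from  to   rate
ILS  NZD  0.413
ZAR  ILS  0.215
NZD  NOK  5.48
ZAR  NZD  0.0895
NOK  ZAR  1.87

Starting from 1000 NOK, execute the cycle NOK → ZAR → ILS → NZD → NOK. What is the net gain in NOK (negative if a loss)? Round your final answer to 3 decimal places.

-90.064

1000 NOK × 1.87 = 1870 ZAR
1870 ZAR × 0.215 = 402.05 ILS
402.05 ILS × 0.413 = 166.04665 NZD
166.04665 NZD × 5.48 = 909.935642 NOK
Net change: 909.935642 − 1000 = -90.064358 NOK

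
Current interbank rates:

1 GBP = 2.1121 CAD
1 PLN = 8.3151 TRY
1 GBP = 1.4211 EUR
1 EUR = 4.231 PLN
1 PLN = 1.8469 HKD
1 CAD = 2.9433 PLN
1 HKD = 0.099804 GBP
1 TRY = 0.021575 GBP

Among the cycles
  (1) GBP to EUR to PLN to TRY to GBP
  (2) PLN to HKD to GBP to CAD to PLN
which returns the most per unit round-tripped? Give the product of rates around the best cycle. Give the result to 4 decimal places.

(1) 1.4211 × 4.231 × 8.3151 × 0.021575 = 1.07866
(2) 1.8469 × 0.099804 × 2.1121 × 2.9433 = 1.14588
Highest is cycle (2) at 1.1459 (>1, arbitrage).

1.1459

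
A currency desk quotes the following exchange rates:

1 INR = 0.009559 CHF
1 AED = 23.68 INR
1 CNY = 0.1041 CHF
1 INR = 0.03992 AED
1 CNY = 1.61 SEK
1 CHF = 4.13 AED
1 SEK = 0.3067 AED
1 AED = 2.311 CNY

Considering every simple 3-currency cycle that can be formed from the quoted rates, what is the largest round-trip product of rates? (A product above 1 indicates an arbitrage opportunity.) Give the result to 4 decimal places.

CNY→SEK→AED→CNY: 1.61 × 0.3067 × 2.311 = 1.14114
CNY→CHF→AED→CNY: 0.1041 × 4.13 × 2.311 = 0.99358
INR→CHF→AED→INR: 0.009559 × 4.13 × 23.68 = 0.93485
Maximum is CNY→SEK→AED→CNY at 1.1411; arbitrage exists.

1.1411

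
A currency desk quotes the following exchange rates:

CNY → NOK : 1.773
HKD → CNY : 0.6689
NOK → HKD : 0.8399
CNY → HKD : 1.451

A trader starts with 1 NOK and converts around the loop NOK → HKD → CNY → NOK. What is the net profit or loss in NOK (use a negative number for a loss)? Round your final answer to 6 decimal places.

-0.003912

1 NOK × 0.8399 = 0.8399 HKD
0.8399 HKD × 0.6689 = 0.56180911 CNY
0.56180911 CNY × 1.773 = 0.99608755203 NOK
Net change: 0.99608755203 − 1 = -0.00391244797 NOK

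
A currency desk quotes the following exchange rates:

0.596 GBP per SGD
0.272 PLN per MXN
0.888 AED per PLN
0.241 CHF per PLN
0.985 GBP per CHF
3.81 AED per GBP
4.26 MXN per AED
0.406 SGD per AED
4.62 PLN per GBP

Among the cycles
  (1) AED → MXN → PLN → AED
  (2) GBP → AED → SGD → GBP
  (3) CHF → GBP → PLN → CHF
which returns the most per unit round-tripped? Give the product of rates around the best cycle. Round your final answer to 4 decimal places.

1.0967

(1) 4.26 × 0.272 × 0.888 = 1.02894
(2) 3.81 × 0.406 × 0.596 = 0.92193
(3) 0.985 × 4.62 × 0.241 = 1.09672
Highest is cycle (3) at 1.0967 (>1, arbitrage).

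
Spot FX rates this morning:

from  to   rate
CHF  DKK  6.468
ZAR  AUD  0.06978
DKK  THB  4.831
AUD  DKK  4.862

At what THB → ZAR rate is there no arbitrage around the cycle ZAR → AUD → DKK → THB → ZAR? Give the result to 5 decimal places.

0.61012

Known legs of the cycle: 0.06978 × 4.862 × 4.831 = 1.63901510916
For no arbitrage the full-cycle product must be 1, so the missing rate is 1 / 1.63901510916 ≈ 0.6101225.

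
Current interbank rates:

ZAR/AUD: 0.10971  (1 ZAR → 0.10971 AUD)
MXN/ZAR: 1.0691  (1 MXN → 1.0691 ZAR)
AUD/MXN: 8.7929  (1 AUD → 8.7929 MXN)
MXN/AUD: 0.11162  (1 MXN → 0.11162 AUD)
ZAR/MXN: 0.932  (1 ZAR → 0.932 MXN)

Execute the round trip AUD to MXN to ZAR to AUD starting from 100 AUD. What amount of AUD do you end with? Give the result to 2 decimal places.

103.13

100 AUD × 8.7929 = 879.29 MXN
879.29 MXN × 1.0691 = 940.048939 ZAR
940.048939 ZAR × 0.10971 = 103.13276909769 AUD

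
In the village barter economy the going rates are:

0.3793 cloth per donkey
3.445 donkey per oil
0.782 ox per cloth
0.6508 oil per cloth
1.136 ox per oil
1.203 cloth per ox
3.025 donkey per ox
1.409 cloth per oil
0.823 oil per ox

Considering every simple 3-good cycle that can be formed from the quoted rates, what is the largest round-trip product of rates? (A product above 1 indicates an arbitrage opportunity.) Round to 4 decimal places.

0.9068

oil→cloth→ox→oil: 1.409 × 0.782 × 0.823 = 0.90681
cloth→ox→donkey→cloth: 0.782 × 3.025 × 0.3793 = 0.89725
oil→ox→cloth→oil: 1.136 × 1.203 × 0.6508 = 0.88939
oil→donkey→cloth→oil: 3.445 × 0.3793 × 0.6508 = 0.85039
Maximum is oil→cloth→ox→oil at 0.9068; no arbitrage — every cycle loses value.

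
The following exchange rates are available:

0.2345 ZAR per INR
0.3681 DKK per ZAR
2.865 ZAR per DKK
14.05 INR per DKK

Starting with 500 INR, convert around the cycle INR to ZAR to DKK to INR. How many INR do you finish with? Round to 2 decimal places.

606.39

500 INR × 0.2345 = 117.25 ZAR
117.25 ZAR × 0.3681 = 43.159725 DKK
43.159725 DKK × 14.05 = 606.39413625 INR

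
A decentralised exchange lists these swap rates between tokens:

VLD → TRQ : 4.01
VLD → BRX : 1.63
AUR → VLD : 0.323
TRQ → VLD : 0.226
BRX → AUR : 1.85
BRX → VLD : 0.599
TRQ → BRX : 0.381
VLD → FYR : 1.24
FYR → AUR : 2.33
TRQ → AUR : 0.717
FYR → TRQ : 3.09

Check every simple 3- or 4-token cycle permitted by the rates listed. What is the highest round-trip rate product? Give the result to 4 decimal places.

0.9740

VLD→BRX→AUR→VLD: 1.63 × 1.85 × 0.323 = 0.97401
FYR→AUR→VLD→FYR: 2.33 × 0.323 × 1.24 = 0.93321
VLD→TRQ→AUR→VLD: 4.01 × 0.717 × 0.323 = 0.92868
VLD→TRQ→BRX→VLD: 4.01 × 0.381 × 0.599 = 0.91516
VLD→TRQ→BRX→AUR→VLD: 4.01 × 0.381 × 1.85 × 0.323 = 0.91294
FYR→TRQ→AUR→VLD→FYR: 3.09 × 0.717 × 0.323 × 1.24 = 0.88736
FYR→TRQ→BRX→VLD→FYR: 3.09 × 0.381 × 0.599 × 1.24 = 0.87444
FYR→TRQ→VLD→FYR: 3.09 × 0.226 × 1.24 = 0.86594
Maximum is VLD→BRX→AUR→VLD at 0.9740; no arbitrage — every cycle loses value.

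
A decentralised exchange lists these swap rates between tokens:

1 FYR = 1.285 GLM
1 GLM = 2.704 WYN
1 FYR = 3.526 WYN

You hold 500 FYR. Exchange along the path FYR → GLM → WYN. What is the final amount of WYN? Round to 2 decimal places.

500 FYR × 1.285 = 642.5 GLM
642.5 GLM × 2.704 = 1737.32 WYN

1737.32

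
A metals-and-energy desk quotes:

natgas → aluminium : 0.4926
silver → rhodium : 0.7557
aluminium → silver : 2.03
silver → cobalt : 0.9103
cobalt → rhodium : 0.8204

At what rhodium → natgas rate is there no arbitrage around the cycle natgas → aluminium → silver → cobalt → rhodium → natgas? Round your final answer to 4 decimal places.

Known legs of the cycle: 0.4926 × 2.03 × 0.9103 × 0.8204 = 0.74679369017736
For no arbitrage the full-cycle product must be 1, so the missing rate is 1 / 0.74679369017736 ≈ 1.339058.

1.3391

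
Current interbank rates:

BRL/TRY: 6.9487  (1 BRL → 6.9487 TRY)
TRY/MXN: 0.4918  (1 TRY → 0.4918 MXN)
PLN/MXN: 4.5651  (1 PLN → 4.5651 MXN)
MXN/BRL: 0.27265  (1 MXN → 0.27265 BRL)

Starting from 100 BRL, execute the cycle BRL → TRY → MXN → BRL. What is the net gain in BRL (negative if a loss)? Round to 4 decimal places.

100 BRL × 6.9487 = 694.87 TRY
694.87 TRY × 0.4918 = 341.737066 MXN
341.737066 MXN × 0.27265 = 93.1746110449 BRL
Net change: 93.1746110449 − 100 = -6.8253889551 BRL

-6.8254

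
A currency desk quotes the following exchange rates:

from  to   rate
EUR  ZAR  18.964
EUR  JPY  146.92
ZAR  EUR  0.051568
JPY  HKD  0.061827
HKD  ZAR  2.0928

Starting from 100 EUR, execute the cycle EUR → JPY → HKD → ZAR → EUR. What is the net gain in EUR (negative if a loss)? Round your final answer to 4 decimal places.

-1.9682

100 EUR × 146.92 = 14692 JPY
14692 JPY × 0.061827 = 908.362284 HKD
908.362284 HKD × 2.0928 = 1901.0205879552 ZAR
1901.0205879552 ZAR × 0.051568 = 98.0318296796737536 EUR
Net change: 98.0318296796737536 − 100 = -1.9681703203262464 EUR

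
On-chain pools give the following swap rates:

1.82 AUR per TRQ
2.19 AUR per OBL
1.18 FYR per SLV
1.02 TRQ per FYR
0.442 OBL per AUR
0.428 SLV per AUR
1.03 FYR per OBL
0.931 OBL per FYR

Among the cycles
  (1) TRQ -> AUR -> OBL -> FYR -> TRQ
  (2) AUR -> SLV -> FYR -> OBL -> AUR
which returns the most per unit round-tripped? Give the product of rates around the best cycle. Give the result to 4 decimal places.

(1) 1.82 × 0.442 × 1.03 × 1.02 = 0.84514
(2) 0.428 × 1.18 × 0.931 × 2.19 = 1.02972
Highest is cycle (2) at 1.0297 (>1, arbitrage).

1.0297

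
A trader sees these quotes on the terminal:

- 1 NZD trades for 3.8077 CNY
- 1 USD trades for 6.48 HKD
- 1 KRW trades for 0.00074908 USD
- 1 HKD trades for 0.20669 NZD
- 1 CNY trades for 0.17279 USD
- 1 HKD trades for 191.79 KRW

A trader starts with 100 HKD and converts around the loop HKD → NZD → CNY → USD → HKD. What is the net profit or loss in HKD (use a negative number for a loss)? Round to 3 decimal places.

100 HKD × 0.20669 = 20.669 NZD
20.669 NZD × 3.8077 = 78.7013513 CNY
78.7013513 CNY × 0.17279 = 13.598806491127 USD
13.598806491127 USD × 6.48 = 88.12026606250296 HKD
Net change: 88.12026606250296 − 100 = -11.87973393749704 HKD

-11.880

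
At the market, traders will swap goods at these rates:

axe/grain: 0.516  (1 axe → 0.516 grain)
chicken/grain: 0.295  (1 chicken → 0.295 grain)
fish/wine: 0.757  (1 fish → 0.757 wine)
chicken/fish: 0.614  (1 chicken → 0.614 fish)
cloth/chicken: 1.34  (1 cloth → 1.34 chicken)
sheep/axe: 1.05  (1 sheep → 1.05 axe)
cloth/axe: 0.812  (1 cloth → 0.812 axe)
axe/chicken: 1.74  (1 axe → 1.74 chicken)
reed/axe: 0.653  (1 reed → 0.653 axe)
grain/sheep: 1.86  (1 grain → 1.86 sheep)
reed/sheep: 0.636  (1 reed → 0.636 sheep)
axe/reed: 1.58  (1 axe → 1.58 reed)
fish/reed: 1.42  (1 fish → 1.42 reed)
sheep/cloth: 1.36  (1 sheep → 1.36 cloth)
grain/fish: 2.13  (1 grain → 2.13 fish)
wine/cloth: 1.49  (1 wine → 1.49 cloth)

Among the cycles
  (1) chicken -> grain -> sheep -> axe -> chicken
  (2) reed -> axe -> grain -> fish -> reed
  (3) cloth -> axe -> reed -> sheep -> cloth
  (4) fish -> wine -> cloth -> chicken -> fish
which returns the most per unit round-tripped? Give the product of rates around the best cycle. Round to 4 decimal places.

(1) 0.295 × 1.86 × 1.05 × 1.74 = 1.00247
(2) 0.653 × 0.516 × 2.13 × 1.42 = 1.01913
(3) 0.812 × 1.58 × 0.636 × 1.36 = 1.10971
(4) 0.757 × 1.49 × 1.34 × 0.614 = 0.92802
Highest is cycle (3) at 1.1097 (>1, arbitrage).

1.1097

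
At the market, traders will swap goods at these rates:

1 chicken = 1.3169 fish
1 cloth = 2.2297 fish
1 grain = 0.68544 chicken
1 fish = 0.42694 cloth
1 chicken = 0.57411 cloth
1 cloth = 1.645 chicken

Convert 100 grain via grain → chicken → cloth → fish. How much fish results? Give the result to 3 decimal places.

87.743

100 grain × 0.68544 = 68.544 chicken
68.544 chicken × 0.57411 = 39.35179584 cloth
39.35179584 cloth × 2.2297 = 87.742699184448 fish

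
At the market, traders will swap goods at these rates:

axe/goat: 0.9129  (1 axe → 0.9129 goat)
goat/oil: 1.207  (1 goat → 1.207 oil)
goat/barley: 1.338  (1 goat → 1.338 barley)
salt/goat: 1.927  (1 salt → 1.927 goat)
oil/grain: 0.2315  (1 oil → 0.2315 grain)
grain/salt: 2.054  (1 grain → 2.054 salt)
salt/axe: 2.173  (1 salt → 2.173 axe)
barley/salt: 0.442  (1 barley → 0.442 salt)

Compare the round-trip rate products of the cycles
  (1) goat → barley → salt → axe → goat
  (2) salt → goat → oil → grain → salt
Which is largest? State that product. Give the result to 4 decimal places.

1.1732

(1) 1.338 × 0.442 × 2.173 × 0.9129 = 1.17317
(2) 1.927 × 1.207 × 0.2315 × 2.054 = 1.10596
Highest is cycle (1) at 1.1732 (>1, arbitrage).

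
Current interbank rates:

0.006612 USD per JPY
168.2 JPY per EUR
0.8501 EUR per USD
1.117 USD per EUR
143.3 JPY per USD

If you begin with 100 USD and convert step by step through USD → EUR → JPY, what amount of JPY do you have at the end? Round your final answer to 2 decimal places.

14298.68

100 USD × 0.8501 = 85.01 EUR
85.01 EUR × 168.2 = 14298.682 JPY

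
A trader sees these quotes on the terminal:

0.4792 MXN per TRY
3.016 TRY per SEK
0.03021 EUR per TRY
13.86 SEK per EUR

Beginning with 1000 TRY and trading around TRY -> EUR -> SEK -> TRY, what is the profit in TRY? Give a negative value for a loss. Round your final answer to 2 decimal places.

262.83

1000 TRY × 0.03021 = 30.21 EUR
30.21 EUR × 13.86 = 418.7106 SEK
418.7106 SEK × 3.016 = 1262.8311696 TRY
Net change: 1262.8311696 − 1000 = 262.8311696 TRY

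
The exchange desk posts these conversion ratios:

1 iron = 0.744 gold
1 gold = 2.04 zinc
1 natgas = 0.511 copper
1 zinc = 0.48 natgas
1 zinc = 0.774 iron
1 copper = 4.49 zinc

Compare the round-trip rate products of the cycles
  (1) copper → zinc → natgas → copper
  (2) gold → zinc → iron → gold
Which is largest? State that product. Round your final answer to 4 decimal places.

1.1747

(1) 4.49 × 0.48 × 0.511 = 1.10131
(2) 2.04 × 0.774 × 0.744 = 1.17475
Highest is cycle (2) at 1.1747 (>1, arbitrage).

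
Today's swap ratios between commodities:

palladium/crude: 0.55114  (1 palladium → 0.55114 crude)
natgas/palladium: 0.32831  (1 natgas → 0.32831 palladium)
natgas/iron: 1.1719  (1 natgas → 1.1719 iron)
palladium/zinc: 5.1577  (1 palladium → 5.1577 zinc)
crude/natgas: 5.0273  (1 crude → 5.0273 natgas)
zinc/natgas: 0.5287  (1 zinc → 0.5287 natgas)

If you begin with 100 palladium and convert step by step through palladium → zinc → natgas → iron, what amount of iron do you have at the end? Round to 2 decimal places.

100 palladium × 5.1577 = 515.77 zinc
515.77 zinc × 0.5287 = 272.687599 natgas
272.687599 natgas × 1.1719 = 319.5625972681 iron

319.56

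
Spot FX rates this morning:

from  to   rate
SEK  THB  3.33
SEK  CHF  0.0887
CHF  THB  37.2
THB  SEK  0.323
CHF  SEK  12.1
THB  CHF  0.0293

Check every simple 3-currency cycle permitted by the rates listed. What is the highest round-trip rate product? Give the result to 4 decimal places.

THB→CHF→SEK→THB: 0.0293 × 12.1 × 3.33 = 1.18058
THB→SEK→CHF→THB: 0.323 × 0.0887 × 37.2 = 1.06578
Maximum is THB→CHF→SEK→THB at 1.1806; arbitrage exists.

1.1806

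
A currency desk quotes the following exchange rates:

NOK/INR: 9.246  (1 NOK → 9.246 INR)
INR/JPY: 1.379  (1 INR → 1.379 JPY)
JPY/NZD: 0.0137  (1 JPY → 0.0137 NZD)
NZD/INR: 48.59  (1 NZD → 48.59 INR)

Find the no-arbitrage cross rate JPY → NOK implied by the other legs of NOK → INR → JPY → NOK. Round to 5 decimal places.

Known legs of the cycle: 9.246 × 1.379 = 12.750234
For no arbitrage the full-cycle product must be 1, so the missing rate is 1 / 12.750234 ≈ 0.0784299.

0.07843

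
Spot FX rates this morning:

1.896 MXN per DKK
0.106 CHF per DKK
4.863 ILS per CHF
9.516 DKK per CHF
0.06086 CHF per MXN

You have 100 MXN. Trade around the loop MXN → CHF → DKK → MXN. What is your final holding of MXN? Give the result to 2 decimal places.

109.81

100 MXN × 0.06086 = 6.086 CHF
6.086 CHF × 9.516 = 57.914376 DKK
57.914376 DKK × 1.896 = 109.805656896 MXN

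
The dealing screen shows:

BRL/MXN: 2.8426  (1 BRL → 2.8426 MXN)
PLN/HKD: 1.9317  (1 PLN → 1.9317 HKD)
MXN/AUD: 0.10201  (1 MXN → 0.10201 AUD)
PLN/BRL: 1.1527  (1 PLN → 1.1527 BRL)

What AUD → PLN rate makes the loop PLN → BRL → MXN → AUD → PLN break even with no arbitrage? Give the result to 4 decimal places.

2.9917

Known legs of the cycle: 1.1527 × 2.8426 × 0.10201 = 0.3342525986902
For no arbitrage the full-cycle product must be 1, so the missing rate is 1 / 0.3342525986902 ≈ 2.991749.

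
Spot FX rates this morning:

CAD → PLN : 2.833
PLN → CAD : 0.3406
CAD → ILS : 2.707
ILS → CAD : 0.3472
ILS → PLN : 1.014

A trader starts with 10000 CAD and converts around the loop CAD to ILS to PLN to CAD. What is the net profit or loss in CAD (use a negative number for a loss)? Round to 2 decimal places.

-650.88

10000 CAD × 2.707 = 27070 ILS
27070 ILS × 1.014 = 27448.98 PLN
27448.98 PLN × 0.3406 = 9349.122588 CAD
Net change: 9349.122588 − 10000 = -650.877412 CAD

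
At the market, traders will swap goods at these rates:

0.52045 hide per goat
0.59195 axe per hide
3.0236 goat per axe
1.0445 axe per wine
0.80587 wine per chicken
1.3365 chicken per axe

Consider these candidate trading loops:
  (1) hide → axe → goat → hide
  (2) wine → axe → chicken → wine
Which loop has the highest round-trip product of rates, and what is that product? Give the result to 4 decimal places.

1.1250

(1) 0.59195 × 3.0236 × 0.52045 = 0.93151
(2) 1.0445 × 1.3365 × 0.80587 = 1.12497
Highest is cycle (2) at 1.1250 (>1, arbitrage).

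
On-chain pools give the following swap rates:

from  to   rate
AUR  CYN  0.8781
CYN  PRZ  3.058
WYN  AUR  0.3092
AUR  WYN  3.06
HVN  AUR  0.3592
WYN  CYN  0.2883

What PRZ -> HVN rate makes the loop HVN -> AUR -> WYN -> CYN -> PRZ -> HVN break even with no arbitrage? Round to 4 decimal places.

1.0320

Known legs of the cycle: 0.3592 × 3.06 × 0.2883 × 3.058 = 0.9690359250528
For no arbitrage the full-cycle product must be 1, so the missing rate is 1 / 0.9690359250528 ≈ 1.031953.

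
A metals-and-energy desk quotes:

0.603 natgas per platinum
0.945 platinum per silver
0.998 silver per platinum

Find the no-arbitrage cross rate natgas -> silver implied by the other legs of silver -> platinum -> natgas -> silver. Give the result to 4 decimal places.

Known legs of the cycle: 0.945 × 0.603 = 0.569835
For no arbitrage the full-cycle product must be 1, so the missing rate is 1 / 0.569835 ≈ 1.754894.

1.7549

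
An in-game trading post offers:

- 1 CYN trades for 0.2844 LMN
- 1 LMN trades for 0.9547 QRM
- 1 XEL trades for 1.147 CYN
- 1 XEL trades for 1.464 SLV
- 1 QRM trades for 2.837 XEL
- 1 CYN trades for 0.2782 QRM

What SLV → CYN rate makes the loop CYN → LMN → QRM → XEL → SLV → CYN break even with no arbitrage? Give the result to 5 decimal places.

0.88675

Known legs of the cycle: 0.2844 × 0.9547 × 2.837 × 1.464 = 1.12770869017824
For no arbitrage the full-cycle product must be 1, so the missing rate is 1 / 1.12770869017824 ≈ 0.8867538.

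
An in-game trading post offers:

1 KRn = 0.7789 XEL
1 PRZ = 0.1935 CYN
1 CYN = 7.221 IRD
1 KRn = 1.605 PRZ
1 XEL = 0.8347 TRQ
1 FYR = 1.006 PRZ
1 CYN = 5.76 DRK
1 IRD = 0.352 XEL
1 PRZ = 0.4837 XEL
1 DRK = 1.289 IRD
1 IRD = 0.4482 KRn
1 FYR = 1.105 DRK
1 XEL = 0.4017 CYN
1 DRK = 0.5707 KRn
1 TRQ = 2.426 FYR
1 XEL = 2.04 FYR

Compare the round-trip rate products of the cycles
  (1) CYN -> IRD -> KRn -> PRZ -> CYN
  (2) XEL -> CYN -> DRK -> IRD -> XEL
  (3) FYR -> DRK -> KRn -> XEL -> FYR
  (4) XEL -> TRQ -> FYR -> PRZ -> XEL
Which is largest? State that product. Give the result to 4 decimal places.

1.0498

(1) 7.221 × 0.4482 × 1.605 × 0.1935 = 1.00514
(2) 0.4017 × 5.76 × 1.289 × 0.352 = 1.04983
(3) 1.105 × 0.5707 × 0.7789 × 2.04 = 1.00203
(4) 0.8347 × 2.426 × 1.006 × 0.4837 = 0.98536
Highest is cycle (2) at 1.0498 (>1, arbitrage).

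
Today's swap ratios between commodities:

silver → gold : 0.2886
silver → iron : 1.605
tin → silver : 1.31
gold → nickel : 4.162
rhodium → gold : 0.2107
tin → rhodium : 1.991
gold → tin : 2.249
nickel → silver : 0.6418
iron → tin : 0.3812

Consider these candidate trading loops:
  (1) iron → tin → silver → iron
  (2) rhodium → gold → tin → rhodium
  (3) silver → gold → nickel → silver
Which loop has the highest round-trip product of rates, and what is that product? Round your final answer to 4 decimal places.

0.9435

(1) 0.3812 × 1.31 × 1.605 = 0.80149
(2) 0.2107 × 2.249 × 1.991 = 0.94346
(3) 0.2886 × 4.162 × 0.6418 = 0.77090
Highest is cycle (2) at 0.9435 (≤1, no arbitrage).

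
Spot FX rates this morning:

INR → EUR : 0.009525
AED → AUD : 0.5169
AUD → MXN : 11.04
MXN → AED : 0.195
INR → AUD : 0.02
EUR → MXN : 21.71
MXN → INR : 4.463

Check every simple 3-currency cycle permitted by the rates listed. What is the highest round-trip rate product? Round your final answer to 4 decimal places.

MXN→AED→AUD→MXN: 0.195 × 0.5169 × 11.04 = 1.11278
MXN→INR→AUD→MXN: 4.463 × 0.02 × 11.04 = 0.98543
EUR→MXN→INR→EUR: 21.71 × 4.463 × 0.009525 = 0.92289
Maximum is MXN→AED→AUD→MXN at 1.1128; arbitrage exists.

1.1128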